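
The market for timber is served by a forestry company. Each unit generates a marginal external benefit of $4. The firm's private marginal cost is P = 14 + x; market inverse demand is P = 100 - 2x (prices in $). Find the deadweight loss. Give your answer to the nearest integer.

DWL = $3

Market equilibrium (private): 14 + x = 100 - 2x → x_m = 28.6667.
Social marginal cost = private MC − MEB = 10 + x.
Set SMC = demand: 10 + x = 100 - 2x → x* = 30.0000.
Between x* and x_m the wedge demand − SMC runs linearly from 0 to MEB(x_m), so the loss is a triangle.
DWL = ½ × 1.3333 × 4.0000 = 2.6666.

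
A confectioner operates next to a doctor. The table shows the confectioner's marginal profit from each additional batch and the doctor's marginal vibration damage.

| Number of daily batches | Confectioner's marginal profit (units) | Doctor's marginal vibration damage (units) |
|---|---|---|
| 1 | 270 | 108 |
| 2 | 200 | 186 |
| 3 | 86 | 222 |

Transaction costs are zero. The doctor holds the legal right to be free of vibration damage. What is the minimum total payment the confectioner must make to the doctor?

Efficient level: marginal profit ≥ marginal vibration damage through level 2, so k* = 2.
With the doctor holding the right, the confectioner must at least compensate total damage at k*: 108 + 186 = 294.

294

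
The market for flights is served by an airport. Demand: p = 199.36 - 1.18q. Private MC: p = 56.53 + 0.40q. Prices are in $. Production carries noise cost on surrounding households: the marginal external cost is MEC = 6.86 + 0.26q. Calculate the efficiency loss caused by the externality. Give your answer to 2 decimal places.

Market equilibrium (private): 56.53 + 0.40q = 199.36 - 1.18q → q_m = 90.3987.
Social marginal cost = private MC + MEC = 63.39 + 0.66q.
Set SMC = demand: 63.39 + 0.66q = 199.36 - 1.18q → q* = 73.8967.
The loss is the area between SMC and demand from q* to q_m; with linear curves that's a triangle of height MEC(q_m).
DWL = ½ × 16.5020 × 30.3637 = 250.5309.

DWL = $250.53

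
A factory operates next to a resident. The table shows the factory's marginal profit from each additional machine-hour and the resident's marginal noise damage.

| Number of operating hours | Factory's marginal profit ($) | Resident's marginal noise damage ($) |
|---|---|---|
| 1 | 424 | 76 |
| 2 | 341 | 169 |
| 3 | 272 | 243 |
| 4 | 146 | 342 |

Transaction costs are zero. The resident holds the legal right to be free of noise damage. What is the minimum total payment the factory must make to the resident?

$488

Efficient level: marginal profit ≥ marginal noise damage through level 3, so k* = 3.
With the resident holding the right, the factory must at least compensate total damage at k*: 76 + 169 + 243 = 488.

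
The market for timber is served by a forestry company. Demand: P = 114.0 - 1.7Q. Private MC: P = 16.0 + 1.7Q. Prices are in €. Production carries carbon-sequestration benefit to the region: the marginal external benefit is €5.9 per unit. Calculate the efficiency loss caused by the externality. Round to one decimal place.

DWL = €5.1

Market equilibrium (private): 16.0 + 1.7Q = 114.0 - 1.7Q → Q_m = 28.8235.
Social marginal cost = private MC − MEB = 10.1 + 1.7Q.
Set SMC = demand: 10.1 + 1.7Q = 114.0 - 1.7Q → Q* = 30.5588.
The welfare-loss triangle has base |Q_m − Q*| and height MEB(Q_m) (the vertical gap between SMC and demand is zero at Q* and MEB at Q_m).
DWL = ½ × 1.7353 × 5.9000 = 5.1191.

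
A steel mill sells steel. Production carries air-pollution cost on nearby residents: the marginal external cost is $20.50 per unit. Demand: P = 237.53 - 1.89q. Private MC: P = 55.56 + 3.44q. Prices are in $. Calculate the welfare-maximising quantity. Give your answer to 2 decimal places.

Social marginal cost = private MC + MEC = 76.06 + 3.44q.
Set SMC = demand: 76.06 + 3.44q = 237.53 - 1.89q → q* = 30.2946.

q* = 30.29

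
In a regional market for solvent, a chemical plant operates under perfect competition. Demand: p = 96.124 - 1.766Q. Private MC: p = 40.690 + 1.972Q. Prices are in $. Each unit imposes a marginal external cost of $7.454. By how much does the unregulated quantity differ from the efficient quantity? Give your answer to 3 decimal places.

1.994 units

Market equilibrium (private): 40.690 + 1.972Q = 96.124 - 1.766Q → Q_m = 14.8299.
Social marginal cost = private MC + MEC = 48.144 + 1.972Q.
Set SMC = demand: 48.144 + 1.972Q = 96.124 - 1.766Q → Q* = 12.8357.
Gap = |14.8299 − 12.8357| = 1.9942.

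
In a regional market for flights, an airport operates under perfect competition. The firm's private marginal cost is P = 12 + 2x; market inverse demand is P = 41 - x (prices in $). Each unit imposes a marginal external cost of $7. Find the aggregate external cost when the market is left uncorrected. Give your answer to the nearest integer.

Market equilibrium (private): 12 + 2x = 41 - x → x_m = 9.6667.
Total external cost = MEC × x_m = 7 × 9.6667 = 67.6669.

$68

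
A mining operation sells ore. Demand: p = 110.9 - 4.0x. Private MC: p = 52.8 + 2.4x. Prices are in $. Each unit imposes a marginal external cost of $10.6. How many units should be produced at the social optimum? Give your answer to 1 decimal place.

x* = 7.4

Social marginal cost = private MC + MEC = 63.4 + 2.4x.
Set SMC = demand: 63.4 + 2.4x = 110.9 - 4.0x → x* = 7.4219.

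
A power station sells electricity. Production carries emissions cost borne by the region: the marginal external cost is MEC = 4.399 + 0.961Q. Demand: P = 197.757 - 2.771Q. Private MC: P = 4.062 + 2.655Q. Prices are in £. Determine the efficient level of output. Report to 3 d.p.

Q* = 29.638

Social marginal cost = private MC + MEC = 8.461 + 3.616Q.
Set SMC = demand: 8.461 + 3.616Q = 197.757 - 2.771Q → Q* = 29.6377.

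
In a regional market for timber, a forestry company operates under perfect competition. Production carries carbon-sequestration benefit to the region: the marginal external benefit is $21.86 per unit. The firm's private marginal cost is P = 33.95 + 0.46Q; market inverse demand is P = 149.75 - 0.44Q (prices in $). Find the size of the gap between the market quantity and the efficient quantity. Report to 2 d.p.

24.29 units

Market equilibrium (private): 33.95 + 0.46Q = 149.75 - 0.44Q → Q_m = 128.6667.
Social marginal cost = private MC − MEB = 12.09 + 0.46Q.
Set SMC = demand: 12.09 + 0.46Q = 149.75 - 0.44Q → Q* = 152.9556.
Gap = |128.6667 − 152.9556| = 24.2889.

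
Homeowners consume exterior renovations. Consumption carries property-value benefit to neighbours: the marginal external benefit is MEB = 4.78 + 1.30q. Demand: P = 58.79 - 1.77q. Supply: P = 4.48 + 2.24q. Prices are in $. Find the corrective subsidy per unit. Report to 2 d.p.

Social marginal benefit = demand + MEB = 63.57 - 0.47q.
Set SMB = MC: 63.57 - 0.47q = 4.48 + 2.24q → q* = 21.8044.
The Pigouvian subsidy equals MEB at q*: 4.78 + 1.30×21.8044 = 33.1257.

subsidy = $33.13 per unit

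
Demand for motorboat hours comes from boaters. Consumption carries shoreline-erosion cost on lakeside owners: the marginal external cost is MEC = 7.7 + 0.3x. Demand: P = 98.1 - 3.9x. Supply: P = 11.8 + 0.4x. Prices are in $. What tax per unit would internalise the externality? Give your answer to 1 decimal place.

Social marginal benefit = demand − MEC = 90.4 - 4.2x.
Set SMB = MC: 90.4 - 4.2x = 11.8 + 0.4x → x* = 17.0870.
The Pigouvian tax equals MEC at x*: 7.7 + 0.3×17.0870 = 12.8261.

tax = $12.8 per unit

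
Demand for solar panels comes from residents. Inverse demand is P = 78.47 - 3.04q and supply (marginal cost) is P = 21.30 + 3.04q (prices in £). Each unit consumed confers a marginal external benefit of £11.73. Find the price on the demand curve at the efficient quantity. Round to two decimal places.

Social marginal benefit = demand + MEB = 90.20 - 3.04q.
Set SMB = MC: 90.20 - 3.04q = 21.30 + 3.04q → q* = 11.3322.
Consumer price on the demand curve at q*: 78.47 − 3.04×11.3322 = 44.0201.

P = £44.02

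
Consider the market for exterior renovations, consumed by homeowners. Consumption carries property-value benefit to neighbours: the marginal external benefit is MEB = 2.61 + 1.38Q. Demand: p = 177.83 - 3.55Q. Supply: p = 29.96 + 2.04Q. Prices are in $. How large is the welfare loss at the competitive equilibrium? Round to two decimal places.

DWL = $181.70

Market equilibrium (private): 29.96 + 2.04Q = 177.83 - 3.55Q → Q_m = 26.4526.
Social marginal benefit = demand + MEB = 180.44 - 2.17Q.
Set SMB = MC: 180.44 - 2.17Q = 29.96 + 2.04Q → Q* = 35.7435.
Height of the DWL triangle at Q_m is SMB(Q_m) − MC(Q_m) = MEB(Q_m) = 39.1146.
DWL = ½ × 9.2909 × 39.1146 = 181.7049.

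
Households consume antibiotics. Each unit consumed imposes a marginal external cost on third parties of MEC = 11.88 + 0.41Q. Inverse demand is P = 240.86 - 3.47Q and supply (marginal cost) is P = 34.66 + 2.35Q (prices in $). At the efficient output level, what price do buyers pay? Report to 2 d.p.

Social marginal benefit = demand − MEC = 228.98 - 3.88Q.
Set SMB = MC: 228.98 - 3.88Q = 34.66 + 2.35Q → Q* = 31.1910.
Consumer price on the demand curve at Q*: 240.86 − 3.47×31.1910 = 132.6272.

P = $132.63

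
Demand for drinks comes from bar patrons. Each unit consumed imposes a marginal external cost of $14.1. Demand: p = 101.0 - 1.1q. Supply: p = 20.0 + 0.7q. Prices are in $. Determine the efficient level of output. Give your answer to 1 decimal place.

q* = 37.2

Social marginal benefit = demand − MEC = 86.9 - 1.1q.
Set SMB = MC: 86.9 - 1.1q = 20.0 + 0.7q → q* = 37.1667.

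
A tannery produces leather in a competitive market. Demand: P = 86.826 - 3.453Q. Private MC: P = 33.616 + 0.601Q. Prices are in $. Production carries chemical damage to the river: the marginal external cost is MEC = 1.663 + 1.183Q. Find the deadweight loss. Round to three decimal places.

Market equilibrium (private): 33.616 + 0.601Q = 86.826 - 3.453Q → Q_m = 13.1253.
Social marginal cost = private MC + MEC = 35.279 + 1.784Q.
Set SMC = demand: 35.279 + 1.784Q = 86.826 - 3.453Q → Q* = 9.8428.
Between Q* and Q_m the wedge SMC − demand runs linearly from 0 to MEC(Q_m), so the loss is a triangle.
DWL = ½ × 3.2825 × 17.1902 = 28.2134.

DWL = $28.213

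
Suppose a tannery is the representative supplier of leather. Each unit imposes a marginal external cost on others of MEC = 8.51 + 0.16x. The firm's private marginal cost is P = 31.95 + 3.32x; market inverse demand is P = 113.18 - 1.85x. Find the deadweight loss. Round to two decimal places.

Market equilibrium (private): 31.95 + 3.32x = 113.18 - 1.85x → x_m = 15.7118.
Social marginal cost = private MC + MEC = 40.46 + 3.48x.
Set SMC = demand: 40.46 + 3.48x = 113.18 - 1.85x → x* = 13.6435.
Between x* and x_m the wedge SMC − demand runs linearly from 0 to MEC(x_m), so the loss is a triangle.
DWL = ½ × 2.0683 × 11.0239 = 11.4004.

DWL = 11.40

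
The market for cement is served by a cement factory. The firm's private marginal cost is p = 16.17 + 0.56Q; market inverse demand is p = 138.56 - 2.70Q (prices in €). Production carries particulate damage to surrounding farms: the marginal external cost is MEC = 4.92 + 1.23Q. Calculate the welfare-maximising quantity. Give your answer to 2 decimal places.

Q* = 26.16

Social marginal cost = private MC + MEC = 21.09 + 1.79Q.
Set SMC = demand: 21.09 + 1.79Q = 138.56 - 2.70Q → Q* = 26.1626.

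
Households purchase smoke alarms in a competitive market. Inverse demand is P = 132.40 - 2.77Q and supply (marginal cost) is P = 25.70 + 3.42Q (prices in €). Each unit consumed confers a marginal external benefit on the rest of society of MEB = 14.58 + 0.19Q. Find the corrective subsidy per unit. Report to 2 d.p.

Social marginal benefit = demand + MEB = 146.98 - 2.58Q.
Set SMB = MC: 146.98 - 2.58Q = 25.70 + 3.42Q → Q* = 20.2133.
The Pigouvian subsidy equals MEB at Q*: 14.58 + 0.19×20.2133 = 18.4205.

subsidy = €18.42 per unit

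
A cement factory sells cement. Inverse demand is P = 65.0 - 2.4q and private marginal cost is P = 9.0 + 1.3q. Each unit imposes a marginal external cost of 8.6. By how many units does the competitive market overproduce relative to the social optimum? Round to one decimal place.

Market equilibrium (private): 9.0 + 1.3q = 65.0 - 2.4q → q_m = 15.1351.
Social marginal cost = private MC + MEC = 17.6 + 1.3q.
Set SMC = demand: 17.6 + 1.3q = 65.0 - 2.4q → q* = 12.8108.
Gap = |15.1351 − 12.8108| = 2.3243.

2.3 units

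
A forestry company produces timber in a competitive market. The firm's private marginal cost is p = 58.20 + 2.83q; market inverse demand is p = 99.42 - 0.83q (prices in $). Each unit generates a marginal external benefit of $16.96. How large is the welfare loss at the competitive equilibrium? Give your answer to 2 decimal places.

Market equilibrium (private): 58.20 + 2.83q = 99.42 - 0.83q → q_m = 11.2623.
Social marginal cost = private MC − MEB = 41.24 + 2.83q.
Set SMC = demand: 41.24 + 2.83q = 99.42 - 0.83q → q* = 15.8962.
The loss is the area between SMC and demand from q* to q_m; with linear curves that's a triangle of height MEB(q_m).
DWL = ½ × 4.6339 × 16.9600 = 39.2955.

DWL = $39.30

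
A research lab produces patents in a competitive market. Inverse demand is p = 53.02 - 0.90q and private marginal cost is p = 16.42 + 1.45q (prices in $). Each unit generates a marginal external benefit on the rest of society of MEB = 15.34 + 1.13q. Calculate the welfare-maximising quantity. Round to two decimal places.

Social marginal cost = private MC − MEB = 1.08 + 0.32q.
Set SMC = demand: 1.08 + 0.32q = 53.02 - 0.90q → q* = 42.5738.

q* = 42.57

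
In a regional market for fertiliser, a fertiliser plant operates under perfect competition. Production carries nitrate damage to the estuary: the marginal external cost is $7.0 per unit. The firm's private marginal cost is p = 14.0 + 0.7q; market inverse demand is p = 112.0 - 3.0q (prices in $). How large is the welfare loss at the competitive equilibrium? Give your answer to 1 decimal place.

Market equilibrium (private): 14.0 + 0.7q = 112.0 - 3.0q → q_m = 26.4865.
Social marginal cost = private MC + MEC = 21.0 + 0.7q.
Set SMC = demand: 21.0 + 0.7q = 112.0 - 3.0q → q* = 24.5946.
The welfare-loss triangle has base |q_m − q*| and height MEC(q_m) (the vertical gap between SMC and demand is zero at q* and MEC at q_m).
DWL = ½ × 1.8919 × 7.0000 = 6.6217.

DWL = $6.6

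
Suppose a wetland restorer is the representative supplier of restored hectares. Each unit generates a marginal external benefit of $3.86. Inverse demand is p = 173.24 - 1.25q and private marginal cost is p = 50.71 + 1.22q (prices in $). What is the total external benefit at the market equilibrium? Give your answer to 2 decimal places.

$191.48

Market equilibrium (private): 50.71 + 1.22q = 173.24 - 1.25q → q_m = 49.6073.
Total external benefit = MEB × q_m = 3.86 × 49.6073 = 191.4842.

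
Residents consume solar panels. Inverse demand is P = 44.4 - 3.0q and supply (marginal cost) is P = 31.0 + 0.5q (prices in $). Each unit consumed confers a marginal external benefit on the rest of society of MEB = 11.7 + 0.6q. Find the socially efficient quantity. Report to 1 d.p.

q* = 8.7

Social marginal benefit = demand + MEB = 56.1 - 2.4q.
Set SMB = MC: 56.1 - 2.4q = 31.0 + 0.5q → q* = 8.6552.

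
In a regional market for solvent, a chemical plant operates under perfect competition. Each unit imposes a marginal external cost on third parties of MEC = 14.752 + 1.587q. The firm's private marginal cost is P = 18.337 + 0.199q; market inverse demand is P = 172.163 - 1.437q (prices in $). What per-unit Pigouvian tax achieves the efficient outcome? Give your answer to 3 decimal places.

Social marginal cost = private MC + MEC = 33.089 + 1.786q.
Set SMC = demand: 33.089 + 1.786q = 172.163 - 1.437q → q* = 43.1505.
The Pigouvian tax equals MEC at q*: 14.752 + 1.587×43.1505 = 83.2318.

tax = $83.232 per unit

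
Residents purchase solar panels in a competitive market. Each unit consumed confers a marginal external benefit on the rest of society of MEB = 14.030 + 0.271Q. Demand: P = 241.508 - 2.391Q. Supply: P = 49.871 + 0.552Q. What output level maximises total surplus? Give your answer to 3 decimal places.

Q* = 76.971

Social marginal benefit = demand + MEB = 255.538 - 2.120Q.
Set SMB = MC: 255.538 - 2.120Q = 49.871 + 0.552Q → Q* = 76.9712.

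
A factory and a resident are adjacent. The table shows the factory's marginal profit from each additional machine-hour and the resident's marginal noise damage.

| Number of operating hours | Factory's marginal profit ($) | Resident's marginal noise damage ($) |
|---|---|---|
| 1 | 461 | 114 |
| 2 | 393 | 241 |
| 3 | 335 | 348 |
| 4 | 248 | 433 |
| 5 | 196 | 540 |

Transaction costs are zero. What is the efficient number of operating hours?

Bargaining reaches the level where marginal profit last exceeds marginal noise damage.
That holds through level 2 (393 ≥ 241) but not at 3 (335 < 348).

2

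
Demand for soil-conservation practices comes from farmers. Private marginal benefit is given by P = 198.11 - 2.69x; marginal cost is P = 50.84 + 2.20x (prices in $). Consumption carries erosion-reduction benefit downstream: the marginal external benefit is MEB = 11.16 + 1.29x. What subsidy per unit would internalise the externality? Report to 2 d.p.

Social marginal benefit = demand + MEB = 209.27 - 1.40x.
Set SMB = MC: 209.27 - 1.40x = 50.84 + 2.20x → x* = 44.0083.
The Pigouvian subsidy equals MEB at x*: 11.16 + 1.29×44.0083 = 67.9307.

subsidy = $67.93 per unit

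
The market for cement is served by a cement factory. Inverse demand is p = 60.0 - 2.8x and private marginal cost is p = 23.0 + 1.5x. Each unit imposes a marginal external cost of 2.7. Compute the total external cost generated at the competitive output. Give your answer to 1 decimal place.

Market equilibrium (private): 23.0 + 1.5x = 60.0 - 2.8x → x_m = 8.6047.
Total external cost = MEC × x_m = 2.7 × 8.6047 = 23.2327.

23.2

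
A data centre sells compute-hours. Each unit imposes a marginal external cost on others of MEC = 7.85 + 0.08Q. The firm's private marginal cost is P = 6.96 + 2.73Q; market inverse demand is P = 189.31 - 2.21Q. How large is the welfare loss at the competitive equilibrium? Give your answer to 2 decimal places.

DWL = 11.62

Market equilibrium (private): 6.96 + 2.73Q = 189.31 - 2.21Q → Q_m = 36.9130.
Social marginal cost = private MC + MEC = 14.81 + 2.81Q.
Set SMC = demand: 14.81 + 2.81Q = 189.31 - 2.21Q → Q* = 34.7610.
The loss is the area between SMC and demand from Q* to Q_m; with linear curves that's a triangle of height MEC(Q_m).
DWL = ½ × 2.1520 × 10.8030 = 11.6240.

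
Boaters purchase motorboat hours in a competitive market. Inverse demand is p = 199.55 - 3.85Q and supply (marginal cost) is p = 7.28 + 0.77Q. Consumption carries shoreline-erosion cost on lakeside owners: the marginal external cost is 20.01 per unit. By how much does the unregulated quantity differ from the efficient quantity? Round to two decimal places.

4.33 units

Market equilibrium (private): 7.28 + 0.77Q = 199.55 - 3.85Q → Q_m = 41.6169.
Social marginal benefit = demand − MEC = 179.54 - 3.85Q.
Set SMB = MC: 179.54 - 3.85Q = 7.28 + 0.77Q → Q* = 37.2857.
Gap = |41.6169 − 37.2857| = 4.3312.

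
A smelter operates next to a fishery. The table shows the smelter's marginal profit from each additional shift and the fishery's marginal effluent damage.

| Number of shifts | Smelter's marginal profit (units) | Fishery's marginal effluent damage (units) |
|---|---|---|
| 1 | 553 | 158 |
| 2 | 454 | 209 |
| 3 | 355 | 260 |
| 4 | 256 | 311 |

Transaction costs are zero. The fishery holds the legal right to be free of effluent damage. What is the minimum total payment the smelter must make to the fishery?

627

Efficient level: marginal profit ≥ marginal effluent damage through level 3, so k* = 3.
With the fishery holding the right, the smelter must at least compensate total damage at k*: 158 + 209 + 260 = 627.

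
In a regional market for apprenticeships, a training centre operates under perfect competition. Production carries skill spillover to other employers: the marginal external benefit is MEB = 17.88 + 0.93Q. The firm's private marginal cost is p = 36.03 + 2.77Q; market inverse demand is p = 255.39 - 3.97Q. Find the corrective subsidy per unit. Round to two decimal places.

Social marginal cost = private MC − MEB = 18.15 + 1.84Q.
Set SMC = demand: 18.15 + 1.84Q = 255.39 - 3.97Q → Q* = 40.8330.
The Pigouvian subsidy equals MEB at Q*: 17.88 + 0.93×40.8330 = 55.8547.

subsidy = 55.85 per unit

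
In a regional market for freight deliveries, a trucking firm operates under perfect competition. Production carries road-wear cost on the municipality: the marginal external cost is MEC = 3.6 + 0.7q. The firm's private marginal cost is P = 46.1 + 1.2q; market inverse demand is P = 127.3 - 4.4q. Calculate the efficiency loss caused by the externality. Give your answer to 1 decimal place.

Market equilibrium (private): 46.1 + 1.2q = 127.3 - 4.4q → q_m = 14.5000.
Social marginal cost = private MC + MEC = 49.7 + 1.9q.
Set SMC = demand: 49.7 + 1.9q = 127.3 - 4.4q → q* = 12.3175.
Height of the DWL triangle at q_m is SMC(q_m) − demand(q_m) = MEC(q_m) = 13.7500.
DWL = ½ × 2.1825 × 13.7500 = 15.0047.

DWL = 15.0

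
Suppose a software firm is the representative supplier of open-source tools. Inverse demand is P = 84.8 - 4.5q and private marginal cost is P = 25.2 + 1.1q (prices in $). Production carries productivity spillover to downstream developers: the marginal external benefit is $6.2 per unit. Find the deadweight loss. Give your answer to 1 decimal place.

DWL = $3.4

Market equilibrium (private): 25.2 + 1.1q = 84.8 - 4.5q → q_m = 10.6429.
Social marginal cost = private MC − MEB = 19.0 + 1.1q.
Set SMC = demand: 19.0 + 1.1q = 84.8 - 4.5q → q* = 11.7500.
Height of the DWL triangle at q_m is demand(q_m) − SMC(q_m) = MEB(q_m) = 6.2000.
DWL = ½ × 1.1071 × 6.2000 = 3.4320.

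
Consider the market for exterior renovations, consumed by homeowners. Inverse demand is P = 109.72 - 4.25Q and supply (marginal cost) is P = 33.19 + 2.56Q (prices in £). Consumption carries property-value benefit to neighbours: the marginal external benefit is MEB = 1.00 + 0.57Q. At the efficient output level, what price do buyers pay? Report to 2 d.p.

P = £56.92

Social marginal benefit = demand + MEB = 110.72 - 3.68Q.
Set SMB = MC: 110.72 - 3.68Q = 33.19 + 2.56Q → Q* = 12.4247.
Consumer price on the demand curve at Q*: 109.72 − 4.25×12.4247 = 56.9150.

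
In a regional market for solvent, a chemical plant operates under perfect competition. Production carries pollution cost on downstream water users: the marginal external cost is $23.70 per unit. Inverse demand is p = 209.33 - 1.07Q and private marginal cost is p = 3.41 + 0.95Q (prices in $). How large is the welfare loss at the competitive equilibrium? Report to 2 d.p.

DWL = $139.03

Market equilibrium (private): 3.41 + 0.95Q = 209.33 - 1.07Q → Q_m = 101.9406.
Social marginal cost = private MC + MEC = 27.11 + 0.95Q.
Set SMC = demand: 27.11 + 0.95Q = 209.33 - 1.07Q → Q* = 90.2079.
Height of the DWL triangle at Q_m is SMC(Q_m) − demand(Q_m) = MEC(Q_m) = 23.7000.
DWL = ½ × 11.7327 × 23.7000 = 139.0325.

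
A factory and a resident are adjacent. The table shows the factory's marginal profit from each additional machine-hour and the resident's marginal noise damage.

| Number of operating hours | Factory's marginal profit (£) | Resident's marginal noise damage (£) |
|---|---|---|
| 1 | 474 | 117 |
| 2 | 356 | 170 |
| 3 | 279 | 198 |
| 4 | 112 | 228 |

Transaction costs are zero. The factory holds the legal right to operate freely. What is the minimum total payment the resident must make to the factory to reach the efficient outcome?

Left alone the factory would choose level 4 (marginal profit stays positive).
Efficient level: k* = 3 (marginal profit ≥ marginal noise damage through 3).
The resident must at least cover the factory's forgone profit from cutting 4→3: 112 = 112.

£112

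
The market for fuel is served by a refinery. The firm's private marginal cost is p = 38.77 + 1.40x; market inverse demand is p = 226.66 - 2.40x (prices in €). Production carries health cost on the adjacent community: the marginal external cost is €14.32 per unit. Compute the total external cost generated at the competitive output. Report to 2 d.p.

€708.05

Market equilibrium (private): 38.77 + 1.40x = 226.66 - 2.40x → x_m = 49.4447.
Total external cost = MEC × x_m = 14.32 × 49.4447 = 708.0481.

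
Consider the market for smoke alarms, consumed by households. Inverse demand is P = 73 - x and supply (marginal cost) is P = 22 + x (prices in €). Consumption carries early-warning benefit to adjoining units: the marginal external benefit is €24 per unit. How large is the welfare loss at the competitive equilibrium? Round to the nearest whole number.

Market equilibrium (private): 22 + x = 73 - x → x_m = 25.5000.
Social marginal benefit = demand + MEB = 97 - x.
Set SMB = MC: 97 - x = 22 + x → x* = 37.5000.
Between x* and x_m the wedge SMB − MC runs linearly from 0 to MEB(x_m), so the loss is a triangle.
DWL = ½ × 12.0000 × 24.0000 = 144.0000.

DWL = €144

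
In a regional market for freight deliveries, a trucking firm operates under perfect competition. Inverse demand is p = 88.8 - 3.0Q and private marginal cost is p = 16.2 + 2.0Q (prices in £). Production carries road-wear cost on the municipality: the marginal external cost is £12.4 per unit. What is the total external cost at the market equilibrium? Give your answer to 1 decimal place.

Market equilibrium (private): 16.2 + 2.0Q = 88.8 - 3.0Q → Q_m = 14.5200.
Total external cost = MEC × Q_m = 12.4 × 14.5200 = 180.0480.

£180.0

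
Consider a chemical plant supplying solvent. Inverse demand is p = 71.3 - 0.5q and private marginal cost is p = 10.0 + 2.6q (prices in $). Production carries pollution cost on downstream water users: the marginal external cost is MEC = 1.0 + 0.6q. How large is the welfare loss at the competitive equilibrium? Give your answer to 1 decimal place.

DWL = $22.4

Market equilibrium (private): 10.0 + 2.6q = 71.3 - 0.5q → q_m = 19.7742.
Social marginal cost = private MC + MEC = 11.0 + 3.2q.
Set SMC = demand: 11.0 + 3.2q = 71.3 - 0.5q → q* = 16.2973.
The loss is the area between SMC and demand from q* to q_m; with linear curves that's a triangle of height MEC(q_m).
DWL = ½ × 3.4769 × 12.8645 = 22.3643.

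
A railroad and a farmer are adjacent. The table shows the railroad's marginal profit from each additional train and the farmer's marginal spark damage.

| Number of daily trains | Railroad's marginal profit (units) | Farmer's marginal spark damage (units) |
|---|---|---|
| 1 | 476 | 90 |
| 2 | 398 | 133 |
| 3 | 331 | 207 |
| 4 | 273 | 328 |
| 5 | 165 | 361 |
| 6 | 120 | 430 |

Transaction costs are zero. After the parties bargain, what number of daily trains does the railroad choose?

3

Bargaining reaches the level where marginal profit last exceeds marginal spark damage.
That holds through level 3 (331 ≥ 207) but not at 4 (273 < 328).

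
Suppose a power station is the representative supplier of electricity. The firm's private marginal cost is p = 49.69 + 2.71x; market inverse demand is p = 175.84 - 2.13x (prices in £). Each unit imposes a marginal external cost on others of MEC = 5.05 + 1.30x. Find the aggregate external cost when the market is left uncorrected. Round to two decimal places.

Market equilibrium (private): 49.69 + 2.71x = 175.84 - 2.13x → x_m = 26.0640.
Total external cost = ∫₀^{x_m} (5.05 + 1.30x) dx = 5.05×26.0640 + ½×1.30×26.0640² = 573.1891.

£573.19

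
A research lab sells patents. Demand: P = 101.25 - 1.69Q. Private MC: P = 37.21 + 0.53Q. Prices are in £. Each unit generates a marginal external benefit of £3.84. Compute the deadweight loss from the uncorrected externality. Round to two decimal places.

DWL = £3.32

Market equilibrium (private): 37.21 + 0.53Q = 101.25 - 1.69Q → Q_m = 28.8468.
Social marginal cost = private MC − MEB = 33.37 + 0.53Q.
Set SMC = demand: 33.37 + 0.53Q = 101.25 - 1.69Q → Q* = 30.5766.
Height of the DWL triangle at Q_m is demand(Q_m) − SMC(Q_m) = MEB(Q_m) = 3.8400.
DWL = ½ × 1.7298 × 3.8400 = 3.3212.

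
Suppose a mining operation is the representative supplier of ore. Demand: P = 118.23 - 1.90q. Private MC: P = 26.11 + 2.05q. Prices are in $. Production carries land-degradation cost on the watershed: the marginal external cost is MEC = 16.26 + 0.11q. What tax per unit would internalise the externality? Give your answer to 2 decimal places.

tax = $18.32 per unit

Social marginal cost = private MC + MEC = 42.37 + 2.16q.
Set SMC = demand: 42.37 + 2.16q = 118.23 - 1.90q → q* = 18.6847.
The Pigouvian tax equals MEC at q*: 16.26 + 0.11×18.6847 = 18.3153.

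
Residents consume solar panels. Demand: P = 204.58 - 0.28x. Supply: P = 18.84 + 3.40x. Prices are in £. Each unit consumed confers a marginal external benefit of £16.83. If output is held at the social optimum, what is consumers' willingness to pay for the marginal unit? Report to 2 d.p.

Social marginal benefit = demand + MEB = 221.41 - 0.28x.
Set SMB = MC: 221.41 - 0.28x = 18.84 + 3.40x → x* = 55.0462.
Consumer price on the demand curve at x*: 204.58 − 0.28×55.0462 = 189.1671.

P = £189.17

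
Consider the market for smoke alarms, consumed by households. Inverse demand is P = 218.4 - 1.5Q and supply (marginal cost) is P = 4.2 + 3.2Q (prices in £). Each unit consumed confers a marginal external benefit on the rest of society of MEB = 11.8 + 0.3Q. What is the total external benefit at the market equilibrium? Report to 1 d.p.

Market equilibrium (private): 4.2 + 3.2Q = 218.4 - 1.5Q → Q_m = 45.5745.
Total external benefit = ∫₀^{Q_m} (11.8 + 0.3Q) dQ = 11.8×45.5745 + ½×0.3×45.5745² = 849.3344.

£849.3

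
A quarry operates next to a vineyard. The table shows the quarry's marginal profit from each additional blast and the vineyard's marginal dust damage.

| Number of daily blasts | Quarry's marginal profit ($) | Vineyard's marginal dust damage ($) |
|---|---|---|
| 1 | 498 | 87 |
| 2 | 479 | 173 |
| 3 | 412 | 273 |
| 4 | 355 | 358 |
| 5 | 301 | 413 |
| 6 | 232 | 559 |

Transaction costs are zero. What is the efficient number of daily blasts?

Bargaining reaches the level where marginal profit last exceeds marginal dust damage.
That holds through level 3 (412 ≥ 273) but not at 4 (355 < 358).

3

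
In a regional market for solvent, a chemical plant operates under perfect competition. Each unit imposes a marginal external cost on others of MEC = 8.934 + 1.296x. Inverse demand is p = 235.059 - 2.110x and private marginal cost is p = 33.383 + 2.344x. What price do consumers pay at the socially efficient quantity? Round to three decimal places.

P = 164.331

Social marginal cost = private MC + MEC = 42.317 + 3.640x.
Set SMC = demand: 42.317 + 3.640x = 235.059 - 2.110x → x* = 33.5203.
Consumer price on the demand curve at x*: 235.059 − 2.110×33.5203 = 164.3312.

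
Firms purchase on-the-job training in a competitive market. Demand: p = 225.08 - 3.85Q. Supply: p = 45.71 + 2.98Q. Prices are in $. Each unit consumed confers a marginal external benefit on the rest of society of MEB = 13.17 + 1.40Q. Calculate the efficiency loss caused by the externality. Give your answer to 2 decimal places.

DWL = $229.62

Market equilibrium (private): 45.71 + 2.98Q = 225.08 - 3.85Q → Q_m = 26.2621.
Social marginal benefit = demand + MEB = 238.25 - 2.45Q.
Set SMB = MC: 238.25 - 2.45Q = 45.71 + 2.98Q → Q* = 35.4586.
The welfare-loss triangle has base |Q_m − Q*| and height MEB(Q_m) (the vertical gap between SMB and MC is zero at Q* and MEB at Q_m).
DWL = ½ × 9.1965 × 49.9369 = 229.6224.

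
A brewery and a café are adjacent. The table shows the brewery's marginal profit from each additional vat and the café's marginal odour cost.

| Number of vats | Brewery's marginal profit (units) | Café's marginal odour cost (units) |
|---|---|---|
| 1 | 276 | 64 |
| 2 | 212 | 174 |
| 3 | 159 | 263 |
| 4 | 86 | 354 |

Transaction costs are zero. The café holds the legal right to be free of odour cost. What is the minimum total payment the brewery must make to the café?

Efficient level: marginal profit ≥ marginal odour cost through level 2, so k* = 2.
With the café holding the right, the brewery must at least compensate total damage at k*: 64 + 174 = 238.

238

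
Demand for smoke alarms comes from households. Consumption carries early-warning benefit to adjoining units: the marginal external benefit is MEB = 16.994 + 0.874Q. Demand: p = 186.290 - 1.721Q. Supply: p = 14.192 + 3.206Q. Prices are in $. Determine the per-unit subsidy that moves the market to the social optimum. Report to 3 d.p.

Social marginal benefit = demand + MEB = 203.284 - 0.847Q.
Set SMB = MC: 203.284 - 0.847Q = 14.192 + 3.206Q → Q* = 46.6548.
The Pigouvian subsidy equals MEB at Q*: 16.994 + 0.874×46.6548 = 57.7703.

subsidy = $57.770 per unit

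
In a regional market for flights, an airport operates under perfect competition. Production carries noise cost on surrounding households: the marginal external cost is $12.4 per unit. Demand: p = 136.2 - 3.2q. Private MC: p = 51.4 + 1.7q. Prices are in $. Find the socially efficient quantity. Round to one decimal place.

q* = 14.8

Social marginal cost = private MC + MEC = 63.8 + 1.7q.
Set SMC = demand: 63.8 + 1.7q = 136.2 - 3.2q → q* = 14.7755.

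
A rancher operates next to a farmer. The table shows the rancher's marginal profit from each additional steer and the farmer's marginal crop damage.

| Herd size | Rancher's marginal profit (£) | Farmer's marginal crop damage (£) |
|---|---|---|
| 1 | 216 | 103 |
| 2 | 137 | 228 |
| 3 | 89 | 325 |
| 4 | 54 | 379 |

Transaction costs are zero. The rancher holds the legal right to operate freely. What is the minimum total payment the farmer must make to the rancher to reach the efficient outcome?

£280

Left alone the rancher would choose level 4 (marginal profit stays positive).
Efficient level: k* = 1 (marginal profit ≥ marginal crop damage through 1).
The farmer must at least cover the rancher's forgone profit from cutting 4→1: 137 + 89 + 54 = 280.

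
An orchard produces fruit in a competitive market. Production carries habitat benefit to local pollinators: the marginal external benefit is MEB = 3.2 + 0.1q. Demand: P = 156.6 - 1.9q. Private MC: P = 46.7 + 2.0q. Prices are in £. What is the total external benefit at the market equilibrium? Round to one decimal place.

£129.9

Market equilibrium (private): 46.7 + 2.0q = 156.6 - 1.9q → q_m = 28.1795.
Total external benefit = ∫₀^{q_m} (3.2 + 0.1q) dq = 3.2×28.1795 + ½×0.1×28.1795² = 129.8786.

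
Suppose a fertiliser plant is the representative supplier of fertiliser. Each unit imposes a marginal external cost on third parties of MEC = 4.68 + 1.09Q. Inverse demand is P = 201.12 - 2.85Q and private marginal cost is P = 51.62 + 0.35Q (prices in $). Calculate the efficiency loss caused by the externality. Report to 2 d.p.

Market equilibrium (private): 51.62 + 0.35Q = 201.12 - 2.85Q → Q_m = 46.7188.
Social marginal cost = private MC + MEC = 56.30 + 1.44Q.
Set SMC = demand: 56.30 + 1.44Q = 201.12 - 2.85Q → Q* = 33.7576.
Between Q* and Q_m the wedge SMC − demand runs linearly from 0 to MEC(Q_m), so the loss is a triangle.
DWL = ½ × 12.9612 × 55.6034 = 360.3434.

DWL = $360.34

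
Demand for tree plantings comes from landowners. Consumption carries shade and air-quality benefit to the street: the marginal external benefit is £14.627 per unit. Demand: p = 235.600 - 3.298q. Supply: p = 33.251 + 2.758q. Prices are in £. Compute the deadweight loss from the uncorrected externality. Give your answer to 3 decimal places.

DWL = £17.664

Market equilibrium (private): 33.251 + 2.758q = 235.600 - 3.298q → q_m = 33.4130.
Social marginal benefit = demand + MEB = 250.227 - 3.298q.
Set SMB = MC: 250.227 - 3.298q = 33.251 + 2.758q → q* = 35.8283.
Height of the DWL triangle at q_m is SMB(q_m) − MC(q_m) = MEB(q_m) = 14.6270.
DWL = ½ × 2.4153 × 14.6270 = 17.6643.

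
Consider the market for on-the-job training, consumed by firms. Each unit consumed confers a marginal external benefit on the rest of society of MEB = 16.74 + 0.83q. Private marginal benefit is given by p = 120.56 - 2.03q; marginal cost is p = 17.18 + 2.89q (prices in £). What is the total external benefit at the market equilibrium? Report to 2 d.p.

£534.97

Market equilibrium (private): 17.18 + 2.89q = 120.56 - 2.03q → q_m = 21.0122.
Total external benefit = ∫₀^{q_m} (16.74 + 0.83q) dq = 16.74×21.0122 + ½×0.83×21.0122² = 534.9719.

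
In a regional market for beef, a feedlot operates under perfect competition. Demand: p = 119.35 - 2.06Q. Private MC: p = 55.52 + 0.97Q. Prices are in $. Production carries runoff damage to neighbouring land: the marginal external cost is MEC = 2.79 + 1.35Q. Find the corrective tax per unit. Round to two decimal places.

tax = $21.60 per unit

Social marginal cost = private MC + MEC = 58.31 + 2.32Q.
Set SMC = demand: 58.31 + 2.32Q = 119.35 - 2.06Q → Q* = 13.9361.
The Pigouvian tax equals MEC at Q*: 2.79 + 1.35×13.9361 = 21.6037.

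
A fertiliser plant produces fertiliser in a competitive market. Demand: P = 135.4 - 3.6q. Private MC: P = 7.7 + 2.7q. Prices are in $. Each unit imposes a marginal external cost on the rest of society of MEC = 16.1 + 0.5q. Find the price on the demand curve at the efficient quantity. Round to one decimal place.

Social marginal cost = private MC + MEC = 23.8 + 3.2q.
Set SMC = demand: 23.8 + 3.2q = 135.4 - 3.6q → q* = 16.4118.
Consumer price on the demand curve at q*: 135.4 − 3.6×16.4118 = 76.3175.

P = $76.3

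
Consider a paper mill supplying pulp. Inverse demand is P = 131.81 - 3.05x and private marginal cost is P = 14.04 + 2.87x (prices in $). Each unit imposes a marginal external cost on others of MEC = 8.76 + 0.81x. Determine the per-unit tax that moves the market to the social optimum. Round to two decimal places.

tax = $21.88 per unit

Social marginal cost = private MC + MEC = 22.80 + 3.68x.
Set SMC = demand: 22.80 + 3.68x = 131.81 - 3.05x → x* = 16.1976.
The Pigouvian tax equals MEC at x*: 8.76 + 0.81×16.1976 = 21.8801.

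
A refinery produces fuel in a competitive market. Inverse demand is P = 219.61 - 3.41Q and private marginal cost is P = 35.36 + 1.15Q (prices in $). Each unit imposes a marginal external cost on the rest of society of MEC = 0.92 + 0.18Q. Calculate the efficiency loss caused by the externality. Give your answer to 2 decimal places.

Market equilibrium (private): 35.36 + 1.15Q = 219.61 - 3.41Q → Q_m = 40.4057.
Social marginal cost = private MC + MEC = 36.28 + 1.33Q.
Set SMC = demand: 36.28 + 1.33Q = 219.61 - 3.41Q → Q* = 38.6772.
Between Q* and Q_m the wedge SMC − demand runs linearly from 0 to MEC(Q_m), so the loss is a triangle.
DWL = ½ × 1.7285 × 8.1930 = 7.0808.

DWL = $7.08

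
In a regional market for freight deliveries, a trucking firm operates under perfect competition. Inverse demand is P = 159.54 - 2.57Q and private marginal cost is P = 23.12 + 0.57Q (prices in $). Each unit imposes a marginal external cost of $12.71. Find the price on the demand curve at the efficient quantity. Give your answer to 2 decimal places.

P = $58.29

Social marginal cost = private MC + MEC = 35.83 + 0.57Q.
Set SMC = demand: 35.83 + 0.57Q = 159.54 - 2.57Q → Q* = 39.3981.
Consumer price on the demand curve at Q*: 159.54 − 2.57×39.3981 = 58.2869.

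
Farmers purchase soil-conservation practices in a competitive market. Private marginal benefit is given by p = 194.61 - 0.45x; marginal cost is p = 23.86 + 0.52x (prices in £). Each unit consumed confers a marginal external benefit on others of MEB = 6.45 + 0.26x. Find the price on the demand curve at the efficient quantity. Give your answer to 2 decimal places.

P = £82.30

Social marginal benefit = demand + MEB = 201.06 - 0.19x.
Set SMB = MC: 201.06 - 0.19x = 23.86 + 0.52x → x* = 249.5775.
Consumer price on the demand curve at x*: 194.61 − 0.45×249.5775 = 82.3001.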